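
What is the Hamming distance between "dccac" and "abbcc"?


Comparing "dccac" and "abbcc" position by position:
  Position 0: 'd' vs 'a' => differ
  Position 1: 'c' vs 'b' => differ
  Position 2: 'c' vs 'b' => differ
  Position 3: 'a' vs 'c' => differ
  Position 4: 'c' vs 'c' => same
Total differences (Hamming distance): 4

4


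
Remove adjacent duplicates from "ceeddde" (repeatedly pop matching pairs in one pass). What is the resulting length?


Input: ceeddde
Stack-based adjacent duplicate removal:
  Read 'c': push. Stack: c
  Read 'e': push. Stack: ce
  Read 'e': matches stack top 'e' => pop. Stack: c
  Read 'd': push. Stack: cd
  Read 'd': matches stack top 'd' => pop. Stack: c
  Read 'd': push. Stack: cd
  Read 'e': push. Stack: cde
Final stack: "cde" (length 3)

3


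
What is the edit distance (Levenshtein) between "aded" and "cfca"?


Computing edit distance: "aded" -> "cfca"
DP table:
           c    f    c    a
      0    1    2    3    4
  a   1    1    2    3    3
  d   2    2    2    3    4
  e   3    3    3    3    4
  d   4    4    4    4    4
Edit distance = dp[4][4] = 4

4


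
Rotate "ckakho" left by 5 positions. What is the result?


Input: "ckakho", rotate left by 5
First 5 characters: "ckakh"
Remaining characters: "o"
Concatenate remaining + first: "o" + "ckakh" = "ockakh"

ockakh


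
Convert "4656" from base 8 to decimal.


Input: "4656" in base 8
Positional expansion:
  Digit '4' (value 4) x 8^3 = 2048
  Digit '6' (value 6) x 8^2 = 384
  Digit '5' (value 5) x 8^1 = 40
  Digit '6' (value 6) x 8^0 = 6
Sum = 2478

2478


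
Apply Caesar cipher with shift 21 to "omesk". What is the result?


Caesar cipher: shift "omesk" by 21
  'o' (pos 14) + 21 = pos 9 = 'j'
  'm' (pos 12) + 21 = pos 7 = 'h'
  'e' (pos 4) + 21 = pos 25 = 'z'
  's' (pos 18) + 21 = pos 13 = 'n'
  'k' (pos 10) + 21 = pos 5 = 'f'
Result: jhznf

jhznf


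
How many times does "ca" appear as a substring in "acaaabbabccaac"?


Searching for "ca" in "acaaabbabccaac"
Scanning each position:
  Position 0: "ac" => no
  Position 1: "ca" => MATCH
  Position 2: "aa" => no
  Position 3: "aa" => no
  Position 4: "ab" => no
  Position 5: "bb" => no
  Position 6: "ba" => no
  Position 7: "ab" => no
  Position 8: "bc" => no
  Position 9: "cc" => no
  Position 10: "ca" => MATCH
  Position 11: "aa" => no
  Position 12: "ac" => no
Total occurrences: 2

2


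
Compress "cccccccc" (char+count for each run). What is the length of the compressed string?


Input: cccccccc
Runs:
  'c' x 8 => "c8"
Compressed: "c8"
Compressed length: 2

2


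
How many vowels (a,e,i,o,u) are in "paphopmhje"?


Input: paphopmhje
Checking each character:
  'p' at position 0: consonant
  'a' at position 1: vowel (running total: 1)
  'p' at position 2: consonant
  'h' at position 3: consonant
  'o' at position 4: vowel (running total: 2)
  'p' at position 5: consonant
  'm' at position 6: consonant
  'h' at position 7: consonant
  'j' at position 8: consonant
  'e' at position 9: vowel (running total: 3)
Total vowels: 3

3


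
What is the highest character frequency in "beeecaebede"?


Input: beeecaebede
Character counts:
  'a': 1
  'b': 2
  'c': 1
  'd': 1
  'e': 6
Maximum frequency: 6

6


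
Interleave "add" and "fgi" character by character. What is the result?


Interleaving "add" and "fgi":
  Position 0: 'a' from first, 'f' from second => "af"
  Position 1: 'd' from first, 'g' from second => "dg"
  Position 2: 'd' from first, 'i' from second => "di"
Result: afdgdi

afdgdi


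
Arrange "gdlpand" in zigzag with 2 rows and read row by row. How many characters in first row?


Zigzag "gdlpand" into 2 rows:
Placing characters:
  'g' => row 0
  'd' => row 1
  'l' => row 0
  'p' => row 1
  'a' => row 0
  'n' => row 1
  'd' => row 0
Rows:
  Row 0: "glad"
  Row 1: "dpn"
First row length: 4

4


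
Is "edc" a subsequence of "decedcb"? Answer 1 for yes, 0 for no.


Check if "edc" is a subsequence of "decedcb"
Greedy scan:
  Position 0 ('d'): no match needed
  Position 1 ('e'): matches sub[0] = 'e'
  Position 2 ('c'): no match needed
  Position 3 ('e'): no match needed
  Position 4 ('d'): matches sub[1] = 'd'
  Position 5 ('c'): matches sub[2] = 'c'
  Position 6 ('b'): no match needed
All 3 characters matched => is a subsequence

1


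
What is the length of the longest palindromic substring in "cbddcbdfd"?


Input: "cbddcbdfd"
Checking substrings for palindromes:
  [6:9] "dfd" (len 3) => palindrome
  [2:4] "dd" (len 2) => palindrome
Longest palindromic substring: "dfd" with length 3

3


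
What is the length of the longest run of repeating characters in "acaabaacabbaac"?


Input: "acaabaacabbaac"
Scanning for longest run:
  Position 1 ('c'): new char, reset run to 1
  Position 2 ('a'): new char, reset run to 1
  Position 3 ('a'): continues run of 'a', length=2
  Position 4 ('b'): new char, reset run to 1
  Position 5 ('a'): new char, reset run to 1
  Position 6 ('a'): continues run of 'a', length=2
  Position 7 ('c'): new char, reset run to 1
  Position 8 ('a'): new char, reset run to 1
  Position 9 ('b'): new char, reset run to 1
  Position 10 ('b'): continues run of 'b', length=2
  Position 11 ('a'): new char, reset run to 1
  Position 12 ('a'): continues run of 'a', length=2
  Position 13 ('c'): new char, reset run to 1
Longest run: 'a' with length 2

2


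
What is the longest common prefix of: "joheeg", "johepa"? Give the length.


Words: joheeg, johepa
  Position 0: all 'j' => match
  Position 1: all 'o' => match
  Position 2: all 'h' => match
  Position 3: all 'e' => match
  Position 4: ('e', 'p') => mismatch, stop
LCP = "johe" (length 4)

4


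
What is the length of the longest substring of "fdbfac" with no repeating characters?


Input: "fdbfac"
Sliding window (track last position of each char):
  Position 0 ('f'): window [0,0] length 1 -- new best
  Position 1 ('d'): window [0,1] length 2 -- new best
  Position 2 ('b'): window [0,2] length 3 -- new best
  Position 3 ('f'): repeat (last at 0), move window start to 1
  Position 3 ('f'): window [1,3] length 3
  Position 4 ('a'): window [1,4] length 4 -- new best
  Position 5 ('c'): window [1,5] length 5 -- new best
Longest substring with no repeats: "dbfac" with length 5

5


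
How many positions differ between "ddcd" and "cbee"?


Comparing "ddcd" and "cbee" position by position:
  Position 0: 'd' vs 'c' => DIFFER
  Position 1: 'd' vs 'b' => DIFFER
  Position 2: 'c' vs 'e' => DIFFER
  Position 3: 'd' vs 'e' => DIFFER
Positions that differ: 4

4


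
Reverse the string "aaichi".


Input: aaichi
Reading characters right to left:
  Position 5: 'i'
  Position 4: 'h'
  Position 3: 'c'
  Position 2: 'i'
  Position 1: 'a'
  Position 0: 'a'
Reversed: ihciaa

ihciaa


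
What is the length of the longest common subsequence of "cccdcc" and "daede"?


LCS of "cccdcc" and "daede"
DP table:
           d    a    e    d    e
      0    0    0    0    0    0
  c   0    0    0    0    0    0
  c   0    0    0    0    0    0
  c   0    0    0    0    0    0
  d   0    1    1    1    1    1
  c   0    1    1    1    1    1
  c   0    1    1    1    1    1
LCS length = dp[6][5] = 1

1


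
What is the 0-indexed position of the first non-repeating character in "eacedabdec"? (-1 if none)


Input: eacedabdec
Character frequencies:
  'a': 2
  'b': 1
  'c': 2
  'd': 2
  'e': 3
Scanning left to right for freq == 1:
  Position 0 ('e'): freq=3, skip
  Position 1 ('a'): freq=2, skip
  Position 2 ('c'): freq=2, skip
  Position 3 ('e'): freq=3, skip
  Position 4 ('d'): freq=2, skip
  Position 5 ('a'): freq=2, skip
  Position 6 ('b'): unique! => answer = 6

6


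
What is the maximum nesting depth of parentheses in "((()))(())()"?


Input: "((()))(())()"
Tracking depth:
  Position 0 '(': depth becomes 1
  Position 1 '(': depth becomes 2
  Position 2 '(': depth becomes 3
  Position 3 ')': depth becomes 2
  Position 4 ')': depth becomes 1
  Position 5 ')': depth becomes 0
  Position 6 '(': depth becomes 1
  Position 7 '(': depth becomes 2
  Position 8 ')': depth becomes 1
  Position 9 ')': depth becomes 0
  Position 10 '(': depth becomes 1
  Position 11 ')': depth becomes 0
Maximum depth reached: 3

3


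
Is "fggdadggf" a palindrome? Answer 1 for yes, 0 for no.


Input: fggdadggf
Reversed: fggdadggf
  Compare pos 0 ('f') with pos 8 ('f'): match
  Compare pos 1 ('g') with pos 7 ('g'): match
  Compare pos 2 ('g') with pos 6 ('g'): match
  Compare pos 3 ('d') with pos 5 ('d'): match
Result: palindrome

1


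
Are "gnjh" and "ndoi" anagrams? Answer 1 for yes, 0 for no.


Strings: "gnjh", "ndoi"
Sorted first:  ghjn
Sorted second: dino
Differ at position 0: 'g' vs 'd' => not anagrams

0


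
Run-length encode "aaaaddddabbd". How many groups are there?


Input: aaaaddddabbd
Scanning for consecutive runs:
  Group 1: 'a' x 4 (positions 0-3)
  Group 2: 'd' x 4 (positions 4-7)
  Group 3: 'a' x 1 (positions 8-8)
  Group 4: 'b' x 2 (positions 9-10)
  Group 5: 'd' x 1 (positions 11-11)
Total groups: 5

5


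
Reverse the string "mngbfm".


Input: mngbfm
Reading characters right to left:
  Position 5: 'm'
  Position 4: 'f'
  Position 3: 'b'
  Position 2: 'g'
  Position 1: 'n'
  Position 0: 'm'
Reversed: mfbgnm

mfbgnm


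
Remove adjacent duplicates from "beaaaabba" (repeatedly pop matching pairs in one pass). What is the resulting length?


Input: beaaaabba
Stack-based adjacent duplicate removal:
  Read 'b': push. Stack: b
  Read 'e': push. Stack: be
  Read 'a': push. Stack: bea
  Read 'a': matches stack top 'a' => pop. Stack: be
  Read 'a': push. Stack: bea
  Read 'a': matches stack top 'a' => pop. Stack: be
  Read 'b': push. Stack: beb
  Read 'b': matches stack top 'b' => pop. Stack: be
  Read 'a': push. Stack: bea
Final stack: "bea" (length 3)

3


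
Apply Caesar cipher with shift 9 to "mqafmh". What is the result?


Caesar cipher: shift "mqafmh" by 9
  'm' (pos 12) + 9 = pos 21 = 'v'
  'q' (pos 16) + 9 = pos 25 = 'z'
  'a' (pos 0) + 9 = pos 9 = 'j'
  'f' (pos 5) + 9 = pos 14 = 'o'
  'm' (pos 12) + 9 = pos 21 = 'v'
  'h' (pos 7) + 9 = pos 16 = 'q'
Result: vzjovq

vzjovq


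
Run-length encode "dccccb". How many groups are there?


Input: dccccb
Scanning for consecutive runs:
  Group 1: 'd' x 1 (positions 0-0)
  Group 2: 'c' x 4 (positions 1-4)
  Group 3: 'b' x 1 (positions 5-5)
Total groups: 3

3


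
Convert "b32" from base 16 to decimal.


Input: "b32" in base 16
Positional expansion:
  Digit 'b' (value 11) x 16^2 = 2816
  Digit '3' (value 3) x 16^1 = 48
  Digit '2' (value 2) x 16^0 = 2
Sum = 2866

2866


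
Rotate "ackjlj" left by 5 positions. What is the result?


Input: "ackjlj", rotate left by 5
First 5 characters: "ackjl"
Remaining characters: "j"
Concatenate remaining + first: "j" + "ackjl" = "jackjl"

jackjl


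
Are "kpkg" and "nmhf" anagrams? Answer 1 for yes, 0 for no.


Strings: "kpkg", "nmhf"
Sorted first:  gkkp
Sorted second: fhmn
Differ at position 0: 'g' vs 'f' => not anagrams

0


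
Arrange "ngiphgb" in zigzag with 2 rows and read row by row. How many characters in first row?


Zigzag "ngiphgb" into 2 rows:
Placing characters:
  'n' => row 0
  'g' => row 1
  'i' => row 0
  'p' => row 1
  'h' => row 0
  'g' => row 1
  'b' => row 0
Rows:
  Row 0: "nihb"
  Row 1: "gpg"
First row length: 4

4


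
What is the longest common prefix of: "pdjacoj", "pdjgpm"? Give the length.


Words: pdjacoj, pdjgpm
  Position 0: all 'p' => match
  Position 1: all 'd' => match
  Position 2: all 'j' => match
  Position 3: ('a', 'g') => mismatch, stop
LCP = "pdj" (length 3)

3


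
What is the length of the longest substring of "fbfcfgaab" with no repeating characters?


Input: "fbfcfgaab"
Sliding window (track last position of each char):
  Position 0 ('f'): window [0,0] length 1 -- new best
  Position 1 ('b'): window [0,1] length 2 -- new best
  Position 2 ('f'): repeat (last at 0), move window start to 1
  Position 2 ('f'): window [1,2] length 2
  Position 3 ('c'): window [1,3] length 3 -- new best
  Position 4 ('f'): repeat (last at 2), move window start to 3
  Position 4 ('f'): window [3,4] length 2
  Position 5 ('g'): window [3,5] length 3
  Position 6 ('a'): window [3,6] length 4 -- new best
  Position 7 ('a'): repeat (last at 6), move window start to 7
  Position 7 ('a'): window [7,7] length 1
  Position 8 ('b'): window [7,8] length 2
Longest substring with no repeats: "cfga" with length 4

4


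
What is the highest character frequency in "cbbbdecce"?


Input: cbbbdecce
Character counts:
  'b': 3
  'c': 3
  'd': 1
  'e': 2
Maximum frequency: 3

3


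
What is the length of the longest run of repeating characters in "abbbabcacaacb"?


Input: "abbbabcacaacb"
Scanning for longest run:
  Position 1 ('b'): new char, reset run to 1
  Position 2 ('b'): continues run of 'b', length=2
  Position 3 ('b'): continues run of 'b', length=3
  Position 4 ('a'): new char, reset run to 1
  Position 5 ('b'): new char, reset run to 1
  Position 6 ('c'): new char, reset run to 1
  Position 7 ('a'): new char, reset run to 1
  Position 8 ('c'): new char, reset run to 1
  Position 9 ('a'): new char, reset run to 1
  Position 10 ('a'): continues run of 'a', length=2
  Position 11 ('c'): new char, reset run to 1
  Position 12 ('b'): new char, reset run to 1
Longest run: 'b' with length 3

3


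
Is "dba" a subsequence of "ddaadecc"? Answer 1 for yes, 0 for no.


Check if "dba" is a subsequence of "ddaadecc"
Greedy scan:
  Position 0 ('d'): matches sub[0] = 'd'
  Position 1 ('d'): no match needed
  Position 2 ('a'): no match needed
  Position 3 ('a'): no match needed
  Position 4 ('d'): no match needed
  Position 5 ('e'): no match needed
  Position 6 ('c'): no match needed
  Position 7 ('c'): no match needed
Only matched 1/3 characters => not a subsequence

0


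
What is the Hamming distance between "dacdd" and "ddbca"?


Comparing "dacdd" and "ddbca" position by position:
  Position 0: 'd' vs 'd' => same
  Position 1: 'a' vs 'd' => differ
  Position 2: 'c' vs 'b' => differ
  Position 3: 'd' vs 'c' => differ
  Position 4: 'd' vs 'a' => differ
Total differences (Hamming distance): 4

4


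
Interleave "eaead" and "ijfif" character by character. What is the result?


Interleaving "eaead" and "ijfif":
  Position 0: 'e' from first, 'i' from second => "ei"
  Position 1: 'a' from first, 'j' from second => "aj"
  Position 2: 'e' from first, 'f' from second => "ef"
  Position 3: 'a' from first, 'i' from second => "ai"
  Position 4: 'd' from first, 'f' from second => "df"
Result: eiajefaidf

eiajefaidf


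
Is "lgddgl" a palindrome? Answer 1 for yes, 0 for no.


Input: lgddgl
Reversed: lgddgl
  Compare pos 0 ('l') with pos 5 ('l'): match
  Compare pos 1 ('g') with pos 4 ('g'): match
  Compare pos 2 ('d') with pos 3 ('d'): match
Result: palindrome

1


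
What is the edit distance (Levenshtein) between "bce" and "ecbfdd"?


Computing edit distance: "bce" -> "ecbfdd"
DP table:
           e    c    b    f    d    d
      0    1    2    3    4    5    6
  b   1    1    2    2    3    4    5
  c   2    2    1    2    3    4    5
  e   3    2    2    2    3    4    5
Edit distance = dp[3][6] = 5

5


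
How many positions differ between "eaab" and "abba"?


Comparing "eaab" and "abba" position by position:
  Position 0: 'e' vs 'a' => DIFFER
  Position 1: 'a' vs 'b' => DIFFER
  Position 2: 'a' vs 'b' => DIFFER
  Position 3: 'b' vs 'a' => DIFFER
Positions that differ: 4

4


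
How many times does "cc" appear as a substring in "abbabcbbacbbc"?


Searching for "cc" in "abbabcbbacbbc"
Scanning each position:
  Position 0: "ab" => no
  Position 1: "bb" => no
  Position 2: "ba" => no
  Position 3: "ab" => no
  Position 4: "bc" => no
  Position 5: "cb" => no
  Position 6: "bb" => no
  Position 7: "ba" => no
  Position 8: "ac" => no
  Position 9: "cb" => no
  Position 10: "bb" => no
  Position 11: "bc" => no
Total occurrences: 0

0


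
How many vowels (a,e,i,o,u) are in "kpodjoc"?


Input: kpodjoc
Checking each character:
  'k' at position 0: consonant
  'p' at position 1: consonant
  'o' at position 2: vowel (running total: 1)
  'd' at position 3: consonant
  'j' at position 4: consonant
  'o' at position 5: vowel (running total: 2)
  'c' at position 6: consonant
Total vowels: 2

2


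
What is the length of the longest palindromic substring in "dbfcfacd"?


Input: "dbfcfacd"
Checking substrings for palindromes:
  [2:5] "fcf" (len 3) => palindrome
Longest palindromic substring: "fcf" with length 3

3


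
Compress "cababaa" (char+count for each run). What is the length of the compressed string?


Input: cababaa
Runs:
  'c' x 1 => "c1"
  'a' x 1 => "a1"
  'b' x 1 => "b1"
  'a' x 1 => "a1"
  'b' x 1 => "b1"
  'a' x 2 => "a2"
Compressed: "c1a1b1a1b1a2"
Compressed length: 12

12


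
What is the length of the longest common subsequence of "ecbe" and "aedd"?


LCS of "ecbe" and "aedd"
DP table:
           a    e    d    d
      0    0    0    0    0
  e   0    0    1    1    1
  c   0    0    1    1    1
  b   0    0    1    1    1
  e   0    0    1    1    1
LCS length = dp[4][4] = 1

1


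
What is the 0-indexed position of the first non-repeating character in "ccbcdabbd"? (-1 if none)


Input: ccbcdabbd
Character frequencies:
  'a': 1
  'b': 3
  'c': 3
  'd': 2
Scanning left to right for freq == 1:
  Position 0 ('c'): freq=3, skip
  Position 1 ('c'): freq=3, skip
  Position 2 ('b'): freq=3, skip
  Position 3 ('c'): freq=3, skip
  Position 4 ('d'): freq=2, skip
  Position 5 ('a'): unique! => answer = 5

5


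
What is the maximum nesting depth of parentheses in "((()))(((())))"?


Input: "((()))(((())))"
Tracking depth:
  Position 0 '(': depth becomes 1
  Position 1 '(': depth becomes 2
  Position 2 '(': depth becomes 3
  Position 3 ')': depth becomes 2
  Position 4 ')': depth becomes 1
  Position 5 ')': depth becomes 0
  Position 6 '(': depth becomes 1
  Position 7 '(': depth becomes 2
  Position 8 '(': depth becomes 3
  Position 9 '(': depth becomes 4
  Position 10 ')': depth becomes 3
  Position 11 ')': depth becomes 2
  Position 12 ')': depth becomes 1
  Position 13 ')': depth becomes 0
Maximum depth reached: 4

4


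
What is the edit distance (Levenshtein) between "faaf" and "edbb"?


Computing edit distance: "faaf" -> "edbb"
DP table:
           e    d    b    b
      0    1    2    3    4
  f   1    1    2    3    4
  a   2    2    2    3    4
  a   3    3    3    3    4
  f   4    4    4    4    4
Edit distance = dp[4][4] = 4

4


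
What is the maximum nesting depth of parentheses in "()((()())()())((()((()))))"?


Input: "()((()())()())((()((()))))"
Tracking depth:
  Position 0 '(': depth becomes 1
  Position 1 ')': depth becomes 0
  Position 2 '(': depth becomes 1
  Position 3 '(': depth becomes 2
  Position 4 '(': depth becomes 3
  Position 5 ')': depth becomes 2
  Position 6 '(': depth becomes 3
  Position 7 ')': depth becomes 2
  Position 8 ')': depth becomes 1
  Position 9 '(': depth becomes 2
  Position 10 ')': depth becomes 1
  Position 11 '(': depth becomes 2
  Position 12 ')': depth becomes 1
  Position 13 ')': depth becomes 0
  Position 14 '(': depth becomes 1
  Position 15 '(': depth becomes 2
  Position 16 '(': depth becomes 3
  Position 17 ')': depth becomes 2
  Position 18 '(': depth becomes 3
  Position 19 '(': depth becomes 4
  Position 20 '(': depth becomes 5
  Position 21 ')': depth becomes 4
  Position 22 ')': depth becomes 3
  Position 23 ')': depth becomes 2
  Position 24 ')': depth becomes 1
  Position 25 ')': depth becomes 0
Maximum depth reached: 5

5


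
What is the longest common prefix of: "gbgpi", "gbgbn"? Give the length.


Words: gbgpi, gbgbn
  Position 0: all 'g' => match
  Position 1: all 'b' => match
  Position 2: all 'g' => match
  Position 3: ('p', 'b') => mismatch, stop
LCP = "gbg" (length 3)

3


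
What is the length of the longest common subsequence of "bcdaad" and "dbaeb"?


LCS of "bcdaad" and "dbaeb"
DP table:
           d    b    a    e    b
      0    0    0    0    0    0
  b   0    0    1    1    1    1
  c   0    0    1    1    1    1
  d   0    1    1    1    1    1
  a   0    1    1    2    2    2
  a   0    1    1    2    2    2
  d   0    1    1    2    2    2
LCS length = dp[6][5] = 2

2


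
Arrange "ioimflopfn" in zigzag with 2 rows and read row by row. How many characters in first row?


Zigzag "ioimflopfn" into 2 rows:
Placing characters:
  'i' => row 0
  'o' => row 1
  'i' => row 0
  'm' => row 1
  'f' => row 0
  'l' => row 1
  'o' => row 0
  'p' => row 1
  'f' => row 0
  'n' => row 1
Rows:
  Row 0: "iifof"
  Row 1: "omlpn"
First row length: 5

5


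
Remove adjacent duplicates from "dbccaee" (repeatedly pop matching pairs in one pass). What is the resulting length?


Input: dbccaee
Stack-based adjacent duplicate removal:
  Read 'd': push. Stack: d
  Read 'b': push. Stack: db
  Read 'c': push. Stack: dbc
  Read 'c': matches stack top 'c' => pop. Stack: db
  Read 'a': push. Stack: dba
  Read 'e': push. Stack: dbae
  Read 'e': matches stack top 'e' => pop. Stack: dba
Final stack: "dba" (length 3)

3


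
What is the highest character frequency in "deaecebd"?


Input: deaecebd
Character counts:
  'a': 1
  'b': 1
  'c': 1
  'd': 2
  'e': 3
Maximum frequency: 3

3


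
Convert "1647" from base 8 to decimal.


Input: "1647" in base 8
Positional expansion:
  Digit '1' (value 1) x 8^3 = 512
  Digit '6' (value 6) x 8^2 = 384
  Digit '4' (value 4) x 8^1 = 32
  Digit '7' (value 7) x 8^0 = 7
Sum = 935

935


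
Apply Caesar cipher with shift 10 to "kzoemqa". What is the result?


Caesar cipher: shift "kzoemqa" by 10
  'k' (pos 10) + 10 = pos 20 = 'u'
  'z' (pos 25) + 10 = pos 9 = 'j'
  'o' (pos 14) + 10 = pos 24 = 'y'
  'e' (pos 4) + 10 = pos 14 = 'o'
  'm' (pos 12) + 10 = pos 22 = 'w'
  'q' (pos 16) + 10 = pos 0 = 'a'
  'a' (pos 0) + 10 = pos 10 = 'k'
Result: ujyowak

ujyowak


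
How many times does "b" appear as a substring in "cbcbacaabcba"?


Searching for "b" in "cbcbacaabcba"
Scanning each position:
  Position 0: "c" => no
  Position 1: "b" => MATCH
  Position 2: "c" => no
  Position 3: "b" => MATCH
  Position 4: "a" => no
  Position 5: "c" => no
  Position 6: "a" => no
  Position 7: "a" => no
  Position 8: "b" => MATCH
  Position 9: "c" => no
  Position 10: "b" => MATCH
  Position 11: "a" => no
Total occurrences: 4

4


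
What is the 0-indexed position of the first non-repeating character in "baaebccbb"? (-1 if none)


Input: baaebccbb
Character frequencies:
  'a': 2
  'b': 4
  'c': 2
  'e': 1
Scanning left to right for freq == 1:
  Position 0 ('b'): freq=4, skip
  Position 1 ('a'): freq=2, skip
  Position 2 ('a'): freq=2, skip
  Position 3 ('e'): unique! => answer = 3

3


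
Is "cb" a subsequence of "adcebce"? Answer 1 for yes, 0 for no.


Check if "cb" is a subsequence of "adcebce"
Greedy scan:
  Position 0 ('a'): no match needed
  Position 1 ('d'): no match needed
  Position 2 ('c'): matches sub[0] = 'c'
  Position 3 ('e'): no match needed
  Position 4 ('b'): matches sub[1] = 'b'
  Position 5 ('c'): no match needed
  Position 6 ('e'): no match needed
All 2 characters matched => is a subsequence

1


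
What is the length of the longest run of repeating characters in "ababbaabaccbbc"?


Input: "ababbaabaccbbc"
Scanning for longest run:
  Position 1 ('b'): new char, reset run to 1
  Position 2 ('a'): new char, reset run to 1
  Position 3 ('b'): new char, reset run to 1
  Position 4 ('b'): continues run of 'b', length=2
  Position 5 ('a'): new char, reset run to 1
  Position 6 ('a'): continues run of 'a', length=2
  Position 7 ('b'): new char, reset run to 1
  Position 8 ('a'): new char, reset run to 1
  Position 9 ('c'): new char, reset run to 1
  Position 10 ('c'): continues run of 'c', length=2
  Position 11 ('b'): new char, reset run to 1
  Position 12 ('b'): continues run of 'b', length=2
  Position 13 ('c'): new char, reset run to 1
Longest run: 'b' with length 2

2


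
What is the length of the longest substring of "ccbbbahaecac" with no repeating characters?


Input: "ccbbbahaecac"
Sliding window (track last position of each char):
  Position 0 ('c'): window [0,0] length 1 -- new best
  Position 1 ('c'): repeat (last at 0), move window start to 1
  Position 1 ('c'): window [1,1] length 1
  Position 2 ('b'): window [1,2] length 2 -- new best
  Position 3 ('b'): repeat (last at 2), move window start to 3
  Position 3 ('b'): window [3,3] length 1
  Position 4 ('b'): repeat (last at 3), move window start to 4
  Position 4 ('b'): window [4,4] length 1
  Position 5 ('a'): window [4,5] length 2
  Position 6 ('h'): window [4,6] length 3 -- new best
  Position 7 ('a'): repeat (last at 5), move window start to 6
  Position 7 ('a'): window [6,7] length 2
  Position 8 ('e'): window [6,8] length 3
  Position 9 ('c'): window [6,9] length 4 -- new best
  Position 10 ('a'): repeat (last at 7), move window start to 8
  Position 10 ('a'): window [8,10] length 3
  Position 11 ('c'): repeat (last at 9), move window start to 10
  Position 11 ('c'): window [10,11] length 2
Longest substring with no repeats: "haec" with length 4

4


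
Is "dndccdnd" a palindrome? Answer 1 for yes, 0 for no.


Input: dndccdnd
Reversed: dndccdnd
  Compare pos 0 ('d') with pos 7 ('d'): match
  Compare pos 1 ('n') with pos 6 ('n'): match
  Compare pos 2 ('d') with pos 5 ('d'): match
  Compare pos 3 ('c') with pos 4 ('c'): match
Result: palindrome

1


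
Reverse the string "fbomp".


Input: fbomp
Reading characters right to left:
  Position 4: 'p'
  Position 3: 'm'
  Position 2: 'o'
  Position 1: 'b'
  Position 0: 'f'
Reversed: pmobf

pmobf


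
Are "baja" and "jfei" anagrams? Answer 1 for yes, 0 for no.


Strings: "baja", "jfei"
Sorted first:  aabj
Sorted second: efij
Differ at position 0: 'a' vs 'e' => not anagrams

0


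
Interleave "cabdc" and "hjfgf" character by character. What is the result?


Interleaving "cabdc" and "hjfgf":
  Position 0: 'c' from first, 'h' from second => "ch"
  Position 1: 'a' from first, 'j' from second => "aj"
  Position 2: 'b' from first, 'f' from second => "bf"
  Position 3: 'd' from first, 'g' from second => "dg"
  Position 4: 'c' from first, 'f' from second => "cf"
Result: chajbfdgcf

chajbfdgcf


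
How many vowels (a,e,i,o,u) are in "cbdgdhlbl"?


Input: cbdgdhlbl
Checking each character:
  'c' at position 0: consonant
  'b' at position 1: consonant
  'd' at position 2: consonant
  'g' at position 3: consonant
  'd' at position 4: consonant
  'h' at position 5: consonant
  'l' at position 6: consonant
  'b' at position 7: consonant
  'l' at position 8: consonant
Total vowels: 0

0


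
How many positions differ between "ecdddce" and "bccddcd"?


Comparing "ecdddce" and "bccddcd" position by position:
  Position 0: 'e' vs 'b' => DIFFER
  Position 1: 'c' vs 'c' => same
  Position 2: 'd' vs 'c' => DIFFER
  Position 3: 'd' vs 'd' => same
  Position 4: 'd' vs 'd' => same
  Position 5: 'c' vs 'c' => same
  Position 6: 'e' vs 'd' => DIFFER
Positions that differ: 3

3


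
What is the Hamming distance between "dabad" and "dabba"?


Comparing "dabad" and "dabba" position by position:
  Position 0: 'd' vs 'd' => same
  Position 1: 'a' vs 'a' => same
  Position 2: 'b' vs 'b' => same
  Position 3: 'a' vs 'b' => differ
  Position 4: 'd' vs 'a' => differ
Total differences (Hamming distance): 2

2


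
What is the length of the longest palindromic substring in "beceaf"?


Input: "beceaf"
Checking substrings for palindromes:
  [1:4] "ece" (len 3) => palindrome
Longest palindromic substring: "ece" with length 3

3


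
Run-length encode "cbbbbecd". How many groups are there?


Input: cbbbbecd
Scanning for consecutive runs:
  Group 1: 'c' x 1 (positions 0-0)
  Group 2: 'b' x 4 (positions 1-4)
  Group 3: 'e' x 1 (positions 5-5)
  Group 4: 'c' x 1 (positions 6-6)
  Group 5: 'd' x 1 (positions 7-7)
Total groups: 5

5


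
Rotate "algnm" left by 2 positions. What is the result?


Input: "algnm", rotate left by 2
First 2 characters: "al"
Remaining characters: "gnm"
Concatenate remaining + first: "gnm" + "al" = "gnmal"

gnmal


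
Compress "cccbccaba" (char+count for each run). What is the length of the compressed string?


Input: cccbccaba
Runs:
  'c' x 3 => "c3"
  'b' x 1 => "b1"
  'c' x 2 => "c2"
  'a' x 1 => "a1"
  'b' x 1 => "b1"
  'a' x 1 => "a1"
Compressed: "c3b1c2a1b1a1"
Compressed length: 12

12


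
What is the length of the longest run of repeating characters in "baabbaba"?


Input: "baabbaba"
Scanning for longest run:
  Position 1 ('a'): new char, reset run to 1
  Position 2 ('a'): continues run of 'a', length=2
  Position 3 ('b'): new char, reset run to 1
  Position 4 ('b'): continues run of 'b', length=2
  Position 5 ('a'): new char, reset run to 1
  Position 6 ('b'): new char, reset run to 1
  Position 7 ('a'): new char, reset run to 1
Longest run: 'a' with length 2

2


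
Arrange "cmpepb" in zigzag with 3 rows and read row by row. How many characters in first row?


Zigzag "cmpepb" into 3 rows:
Placing characters:
  'c' => row 0
  'm' => row 1
  'p' => row 2
  'e' => row 1
  'p' => row 0
  'b' => row 1
Rows:
  Row 0: "cp"
  Row 1: "meb"
  Row 2: "p"
First row length: 2

2


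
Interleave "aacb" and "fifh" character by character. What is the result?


Interleaving "aacb" and "fifh":
  Position 0: 'a' from first, 'f' from second => "af"
  Position 1: 'a' from first, 'i' from second => "ai"
  Position 2: 'c' from first, 'f' from second => "cf"
  Position 3: 'b' from first, 'h' from second => "bh"
Result: afaicfbh

afaicfbh


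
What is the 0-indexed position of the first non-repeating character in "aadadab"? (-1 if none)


Input: aadadab
Character frequencies:
  'a': 4
  'b': 1
  'd': 2
Scanning left to right for freq == 1:
  Position 0 ('a'): freq=4, skip
  Position 1 ('a'): freq=4, skip
  Position 2 ('d'): freq=2, skip
  Position 3 ('a'): freq=4, skip
  Position 4 ('d'): freq=2, skip
  Position 5 ('a'): freq=4, skip
  Position 6 ('b'): unique! => answer = 6

6


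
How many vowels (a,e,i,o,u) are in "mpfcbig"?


Input: mpfcbig
Checking each character:
  'm' at position 0: consonant
  'p' at position 1: consonant
  'f' at position 2: consonant
  'c' at position 3: consonant
  'b' at position 4: consonant
  'i' at position 5: vowel (running total: 1)
  'g' at position 6: consonant
Total vowels: 1

1


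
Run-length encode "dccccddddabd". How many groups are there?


Input: dccccddddabd
Scanning for consecutive runs:
  Group 1: 'd' x 1 (positions 0-0)
  Group 2: 'c' x 4 (positions 1-4)
  Group 3: 'd' x 4 (positions 5-8)
  Group 4: 'a' x 1 (positions 9-9)
  Group 5: 'b' x 1 (positions 10-10)
  Group 6: 'd' x 1 (positions 11-11)
Total groups: 6

6


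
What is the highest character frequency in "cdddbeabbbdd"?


Input: cdddbeabbbdd
Character counts:
  'a': 1
  'b': 4
  'c': 1
  'd': 5
  'e': 1
Maximum frequency: 5

5


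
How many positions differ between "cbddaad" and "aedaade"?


Comparing "cbddaad" and "aedaade" position by position:
  Position 0: 'c' vs 'a' => DIFFER
  Position 1: 'b' vs 'e' => DIFFER
  Position 2: 'd' vs 'd' => same
  Position 3: 'd' vs 'a' => DIFFER
  Position 4: 'a' vs 'a' => same
  Position 5: 'a' vs 'd' => DIFFER
  Position 6: 'd' vs 'e' => DIFFER
Positions that differ: 5

5


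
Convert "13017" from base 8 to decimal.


Input: "13017" in base 8
Positional expansion:
  Digit '1' (value 1) x 8^4 = 4096
  Digit '3' (value 3) x 8^3 = 1536
  Digit '0' (value 0) x 8^2 = 0
  Digit '1' (value 1) x 8^1 = 8
  Digit '7' (value 7) x 8^0 = 7
Sum = 5647

5647


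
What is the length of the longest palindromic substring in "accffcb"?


Input: "accffcb"
Checking substrings for palindromes:
  [2:6] "cffc" (len 4) => palindrome
  [1:3] "cc" (len 2) => palindrome
  [3:5] "ff" (len 2) => palindrome
Longest palindromic substring: "cffc" with length 4

4


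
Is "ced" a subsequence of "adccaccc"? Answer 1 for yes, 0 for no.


Check if "ced" is a subsequence of "adccaccc"
Greedy scan:
  Position 0 ('a'): no match needed
  Position 1 ('d'): no match needed
  Position 2 ('c'): matches sub[0] = 'c'
  Position 3 ('c'): no match needed
  Position 4 ('a'): no match needed
  Position 5 ('c'): no match needed
  Position 6 ('c'): no match needed
  Position 7 ('c'): no match needed
Only matched 1/3 characters => not a subsequence

0


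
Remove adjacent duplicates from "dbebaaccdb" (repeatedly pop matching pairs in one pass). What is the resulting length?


Input: dbebaaccdb
Stack-based adjacent duplicate removal:
  Read 'd': push. Stack: d
  Read 'b': push. Stack: db
  Read 'e': push. Stack: dbe
  Read 'b': push. Stack: dbeb
  Read 'a': push. Stack: dbeba
  Read 'a': matches stack top 'a' => pop. Stack: dbeb
  Read 'c': push. Stack: dbebc
  Read 'c': matches stack top 'c' => pop. Stack: dbeb
  Read 'd': push. Stack: dbebd
  Read 'b': push. Stack: dbebdb
Final stack: "dbebdb" (length 6)

6


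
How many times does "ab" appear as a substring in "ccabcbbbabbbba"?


Searching for "ab" in "ccabcbbbabbbba"
Scanning each position:
  Position 0: "cc" => no
  Position 1: "ca" => no
  Position 2: "ab" => MATCH
  Position 3: "bc" => no
  Position 4: "cb" => no
  Position 5: "bb" => no
  Position 6: "bb" => no
  Position 7: "ba" => no
  Position 8: "ab" => MATCH
  Position 9: "bb" => no
  Position 10: "bb" => no
  Position 11: "bb" => no
  Position 12: "ba" => no
Total occurrences: 2

2


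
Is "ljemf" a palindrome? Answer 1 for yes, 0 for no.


Input: ljemf
Reversed: fmejl
  Compare pos 0 ('l') with pos 4 ('f'): MISMATCH
  Compare pos 1 ('j') with pos 3 ('m'): MISMATCH
Result: not a palindrome

0


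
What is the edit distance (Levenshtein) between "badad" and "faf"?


Computing edit distance: "badad" -> "faf"
DP table:
           f    a    f
      0    1    2    3
  b   1    1    2    3
  a   2    2    1    2
  d   3    3    2    2
  a   4    4    3    3
  d   5    5    4    4
Edit distance = dp[5][3] = 4

4


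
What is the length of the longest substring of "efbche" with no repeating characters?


Input: "efbche"
Sliding window (track last position of each char):
  Position 0 ('e'): window [0,0] length 1 -- new best
  Position 1 ('f'): window [0,1] length 2 -- new best
  Position 2 ('b'): window [0,2] length 3 -- new best
  Position 3 ('c'): window [0,3] length 4 -- new best
  Position 4 ('h'): window [0,4] length 5 -- new best
  Position 5 ('e'): repeat (last at 0), move window start to 1
  Position 5 ('e'): window [1,5] length 5
Longest substring with no repeats: "efbch" with length 5

5


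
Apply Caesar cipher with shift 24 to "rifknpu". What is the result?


Caesar cipher: shift "rifknpu" by 24
  'r' (pos 17) + 24 = pos 15 = 'p'
  'i' (pos 8) + 24 = pos 6 = 'g'
  'f' (pos 5) + 24 = pos 3 = 'd'
  'k' (pos 10) + 24 = pos 8 = 'i'
  'n' (pos 13) + 24 = pos 11 = 'l'
  'p' (pos 15) + 24 = pos 13 = 'n'
  'u' (pos 20) + 24 = pos 18 = 's'
Result: pgdilns

pgdilns


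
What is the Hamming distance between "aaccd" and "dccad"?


Comparing "aaccd" and "dccad" position by position:
  Position 0: 'a' vs 'd' => differ
  Position 1: 'a' vs 'c' => differ
  Position 2: 'c' vs 'c' => same
  Position 3: 'c' vs 'a' => differ
  Position 4: 'd' vs 'd' => same
Total differences (Hamming distance): 3

3


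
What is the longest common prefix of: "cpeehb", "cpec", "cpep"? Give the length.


Words: cpeehb, cpec, cpep
  Position 0: all 'c' => match
  Position 1: all 'p' => match
  Position 2: all 'e' => match
  Position 3: ('e', 'c', 'p') => mismatch, stop
LCP = "cpe" (length 3)

3


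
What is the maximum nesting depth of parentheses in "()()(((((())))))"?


Input: "()()(((((())))))"
Tracking depth:
  Position 0 '(': depth becomes 1
  Position 1 ')': depth becomes 0
  Position 2 '(': depth becomes 1
  Position 3 ')': depth becomes 0
  Position 4 '(': depth becomes 1
  Position 5 '(': depth becomes 2
  Position 6 '(': depth becomes 3
  Position 7 '(': depth becomes 4
  Position 8 '(': depth becomes 5
  Position 9 '(': depth becomes 6
  Position 10 ')': depth becomes 5
  Position 11 ')': depth becomes 4
  Position 12 ')': depth becomes 3
  Position 13 ')': depth becomes 2
  Position 14 ')': depth becomes 1
  Position 15 ')': depth becomes 0
Maximum depth reached: 6

6


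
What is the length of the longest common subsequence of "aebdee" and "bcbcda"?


LCS of "aebdee" and "bcbcda"
DP table:
           b    c    b    c    d    a
      0    0    0    0    0    0    0
  a   0    0    0    0    0    0    1
  e   0    0    0    0    0    0    1
  b   0    1    1    1    1    1    1
  d   0    1    1    1    1    2    2
  e   0    1    1    1    1    2    2
  e   0    1    1    1    1    2    2
LCS length = dp[6][6] = 2

2


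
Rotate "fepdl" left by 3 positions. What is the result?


Input: "fepdl", rotate left by 3
First 3 characters: "fep"
Remaining characters: "dl"
Concatenate remaining + first: "dl" + "fep" = "dlfep"

dlfep


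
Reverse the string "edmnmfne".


Input: edmnmfne
Reading characters right to left:
  Position 7: 'e'
  Position 6: 'n'
  Position 5: 'f'
  Position 4: 'm'
  Position 3: 'n'
  Position 2: 'm'
  Position 1: 'd'
  Position 0: 'e'
Reversed: enfmnmde

enfmnmde


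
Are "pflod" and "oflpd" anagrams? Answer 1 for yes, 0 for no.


Strings: "pflod", "oflpd"
Sorted first:  dflop
Sorted second: dflop
Sorted forms match => anagrams

1


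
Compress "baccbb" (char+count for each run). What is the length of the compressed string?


Input: baccbb
Runs:
  'b' x 1 => "b1"
  'a' x 1 => "a1"
  'c' x 2 => "c2"
  'b' x 2 => "b2"
Compressed: "b1a1c2b2"
Compressed length: 8

8


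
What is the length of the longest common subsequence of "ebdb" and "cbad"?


LCS of "ebdb" and "cbad"
DP table:
           c    b    a    d
      0    0    0    0    0
  e   0    0    0    0    0
  b   0    0    1    1    1
  d   0    0    1    1    2
  b   0    0    1    1    2
LCS length = dp[4][4] = 2

2


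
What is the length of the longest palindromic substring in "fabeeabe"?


Input: "fabeeabe"
Checking substrings for palindromes:
  [3:5] "ee" (len 2) => palindrome
Longest palindromic substring: "ee" with length 2

2


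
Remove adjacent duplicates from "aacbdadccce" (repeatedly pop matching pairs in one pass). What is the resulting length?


Input: aacbdadccce
Stack-based adjacent duplicate removal:
  Read 'a': push. Stack: a
  Read 'a': matches stack top 'a' => pop. Stack: (empty)
  Read 'c': push. Stack: c
  Read 'b': push. Stack: cb
  Read 'd': push. Stack: cbd
  Read 'a': push. Stack: cbda
  Read 'd': push. Stack: cbdad
  Read 'c': push. Stack: cbdadc
  Read 'c': matches stack top 'c' => pop. Stack: cbdad
  Read 'c': push. Stack: cbdadc
  Read 'e': push. Stack: cbdadce
Final stack: "cbdadce" (length 7)

7


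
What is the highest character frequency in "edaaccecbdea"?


Input: edaaccecbdea
Character counts:
  'a': 3
  'b': 1
  'c': 3
  'd': 2
  'e': 3
Maximum frequency: 3

3


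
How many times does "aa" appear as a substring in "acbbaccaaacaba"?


Searching for "aa" in "acbbaccaaacaba"
Scanning each position:
  Position 0: "ac" => no
  Position 1: "cb" => no
  Position 2: "bb" => no
  Position 3: "ba" => no
  Position 4: "ac" => no
  Position 5: "cc" => no
  Position 6: "ca" => no
  Position 7: "aa" => MATCH
  Position 8: "aa" => MATCH
  Position 9: "ac" => no
  Position 10: "ca" => no
  Position 11: "ab" => no
  Position 12: "ba" => no
Total occurrences: 2

2


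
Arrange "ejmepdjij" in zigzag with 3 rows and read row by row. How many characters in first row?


Zigzag "ejmepdjij" into 3 rows:
Placing characters:
  'e' => row 0
  'j' => row 1
  'm' => row 2
  'e' => row 1
  'p' => row 0
  'd' => row 1
  'j' => row 2
  'i' => row 1
  'j' => row 0
Rows:
  Row 0: "epj"
  Row 1: "jedi"
  Row 2: "mj"
First row length: 3

3


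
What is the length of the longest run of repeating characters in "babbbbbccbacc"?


Input: "babbbbbccbacc"
Scanning for longest run:
  Position 1 ('a'): new char, reset run to 1
  Position 2 ('b'): new char, reset run to 1
  Position 3 ('b'): continues run of 'b', length=2
  Position 4 ('b'): continues run of 'b', length=3
  Position 5 ('b'): continues run of 'b', length=4
  Position 6 ('b'): continues run of 'b', length=5
  Position 7 ('c'): new char, reset run to 1
  Position 8 ('c'): continues run of 'c', length=2
  Position 9 ('b'): new char, reset run to 1
  Position 10 ('a'): new char, reset run to 1
  Position 11 ('c'): new char, reset run to 1
  Position 12 ('c'): continues run of 'c', length=2
Longest run: 'b' with length 5

5
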